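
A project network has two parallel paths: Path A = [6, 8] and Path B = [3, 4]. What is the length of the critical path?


Path A: 6 + 8 = 14
Path B: 3 + 4 = 7
Critical path = longest = max(14, 7)
= 14 (Path A)


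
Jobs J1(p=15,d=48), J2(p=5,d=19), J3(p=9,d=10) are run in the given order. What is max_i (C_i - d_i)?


Lateness per job (L = C - d):
  J1: C=15, d=48, L=-33
  J2: C=20, d=19, L=1
  J3: C=29, d=10, L=19
Lmax = max(-33, 1, 19)
= 19


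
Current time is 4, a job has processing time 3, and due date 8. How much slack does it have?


Slack = due - current_time - processing
= 8 - 4 - 3
= 1


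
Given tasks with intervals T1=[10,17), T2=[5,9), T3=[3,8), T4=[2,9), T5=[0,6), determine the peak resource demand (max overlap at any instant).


Check each time point for overlaps:
  t=5: 4 tasks active (T2, T3, T4, T5)
Max concurrent = 4


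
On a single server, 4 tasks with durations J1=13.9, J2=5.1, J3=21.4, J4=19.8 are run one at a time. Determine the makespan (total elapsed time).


Sequential makespan: sum all processing times
= 13.9 + 5.1 + 21.4 + 19.8
= 60.2 time units


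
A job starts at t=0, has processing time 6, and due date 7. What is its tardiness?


Completion = start + processing = 0 + 6 = 6
Tardiness = max(0, C - d) = max(0, 6 - 7)
= max(0, -1)
= 0


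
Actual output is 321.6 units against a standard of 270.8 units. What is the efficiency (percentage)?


Efficiency = (actual / standard) × 100
= (321.6 / 270.8) × 100
= 118.8%


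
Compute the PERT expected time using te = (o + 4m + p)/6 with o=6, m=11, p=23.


te = (o + 4m + p) / 6
= (6 + 4×11 + 23) / 6
= (6 + 44 + 23) / 6
= 73 / 6
= 12.17


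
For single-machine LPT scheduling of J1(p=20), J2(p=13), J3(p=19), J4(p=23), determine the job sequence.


LPT: sort by longest processing time first
  J4: p=23
  J1: p=20
  J3: p=19
  J2: p=13
Order: J4 → J1 → J3 → J2


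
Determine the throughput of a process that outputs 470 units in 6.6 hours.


Throughput = units / time
= 470 / 6.6
= 71.2 units/hour


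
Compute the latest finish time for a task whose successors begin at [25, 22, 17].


LF = min of all successor start times
Successors start at: [25, 22, 17]
LF = min(25, 22, 17)
= 17


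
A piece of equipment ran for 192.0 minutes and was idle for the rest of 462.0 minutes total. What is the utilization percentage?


Utilization = busy / total × 100
= 192.0 / 462.0 × 100
= 41.6%


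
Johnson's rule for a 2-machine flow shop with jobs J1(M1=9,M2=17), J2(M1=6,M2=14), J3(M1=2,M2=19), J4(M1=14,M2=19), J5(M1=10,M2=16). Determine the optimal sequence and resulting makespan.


Johnson's rule:
Group 1 (M1≤M2, sort by M1): ['J3', 'J2', 'J1', 'J5', 'J4']
Group 2 (M1>M2, sort desc M2): []
Sequence: J3 → J2 → J1 → J5 → J4
Makespan calculation:
  J3: M1 done=2, M2 done=21
  J2: M1 done=8, M2 done=35
  J1: M1 done=17, M2 done=52
  J5: M1 done=27, M2 done=68
  J4: M1 done=41, M2 done=87
= Sequence: J3 → J2 → J1 → J5 → J4, Makespan: 87


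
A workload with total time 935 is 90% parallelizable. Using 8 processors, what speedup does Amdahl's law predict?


Amdahl's law: T_p = T × ((1-p) + p/N)
= 935 × ((1-0.9) + 0.9/8)
= 935 × (0.10 + 0.1125)
= 935 × 0.2125
= 198.69
Speedup = 935/198.69
= 4.71×


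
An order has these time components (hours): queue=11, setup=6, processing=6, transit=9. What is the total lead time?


Lead time = queue + setup + processing + transit
= 11 + 6 + 6 + 9
= 32 hours


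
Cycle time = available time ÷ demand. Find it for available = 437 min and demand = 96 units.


Cycle time = available time / demand
= 437 / 96
= 4.55 min/unit


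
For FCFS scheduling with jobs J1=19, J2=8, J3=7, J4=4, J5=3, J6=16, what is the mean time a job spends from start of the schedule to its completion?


Completion times:
  J1: completes at 19
  J2: completes at 27
  J3: completes at 34
  J4: completes at 38
  J5: completes at 41
  J6: completes at 57
Sum = 216
Average = 216/6
= 36.00


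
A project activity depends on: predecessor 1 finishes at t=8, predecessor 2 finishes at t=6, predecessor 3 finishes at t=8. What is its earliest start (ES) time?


ES = max of all predecessor completion times
Predecessors: [8, 6, 8]
ES = max(8, 6, 8)
= 8


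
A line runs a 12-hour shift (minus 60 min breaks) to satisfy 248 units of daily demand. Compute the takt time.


Available = 12×60 - 60 = 660 min
Takt time = 660 / 248
= 2.66 min/unit


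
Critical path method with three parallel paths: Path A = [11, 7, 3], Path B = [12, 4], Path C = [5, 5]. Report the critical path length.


Path A: 11 + 7 + 3 = 21
Path B: 12 + 4 = 16
Path C: 5 + 5 = 10
Critical path = longest = max(21, 16, 10)
= 21 (Path A)


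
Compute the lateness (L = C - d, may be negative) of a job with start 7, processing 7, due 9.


Completion = 7 + 7 = 14
Lateness = C - d = 14 - 9
= 5


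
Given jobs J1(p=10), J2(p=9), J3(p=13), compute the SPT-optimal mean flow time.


SPT order: J2 → J1 → J3
Completion times:
  J2: C=9
  J1: C=19
  J3: C=32
Sum = 60, n = 3
Mean flow = 60/3
= 20.00


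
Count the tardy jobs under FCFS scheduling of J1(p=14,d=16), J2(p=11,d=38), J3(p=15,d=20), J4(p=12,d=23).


Completion vs due date:
  J1: C=14, d=16 → on time
  J2: C=25, d=38 → on time
  J3: C=40, d=20 → TARDY
  J4: C=52, d=23 → TARDY
Tardy jobs: J3, J4
Count = 2


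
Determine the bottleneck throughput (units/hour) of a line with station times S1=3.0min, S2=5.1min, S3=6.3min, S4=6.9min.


Bottleneck = longest station time
Station times: [3.0, 5.1, 6.3, 6.9]
Max = 6.9 min
Rate = 60 / 6.9
= 8.70 units/hour (bottleneck: 6.9min)


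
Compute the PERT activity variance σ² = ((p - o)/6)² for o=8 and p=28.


σ² = ((p - o) / 6)² = (p - o)² / 36
= (28 - 8)² / 36
= 20² / 36
= 400 / 36
= 11.1111


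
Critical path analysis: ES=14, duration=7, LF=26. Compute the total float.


EF = ES + duration = 14 + 7 = 21
LS = LF - duration = 26 - 7 = 19
Total Float = LF - EF = 26 - 21
(or LS - ES = 19 - 14)
= 5


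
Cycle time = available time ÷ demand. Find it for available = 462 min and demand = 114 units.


Cycle time = available time / demand
= 462 / 114
= 4.05 min/unit


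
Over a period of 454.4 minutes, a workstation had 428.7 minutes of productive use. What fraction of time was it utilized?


Utilization = busy / total × 100
= 428.7 / 454.4 × 100
= 94.3%


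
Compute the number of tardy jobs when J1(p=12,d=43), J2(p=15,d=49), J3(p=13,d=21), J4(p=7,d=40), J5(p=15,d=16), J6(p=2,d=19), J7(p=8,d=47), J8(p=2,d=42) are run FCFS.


Completion vs due date:
  J1: C=12, d=43 → on time
  J2: C=27, d=49 → on time
  J3: C=40, d=21 → TARDY
  J4: C=47, d=40 → TARDY
  J5: C=62, d=16 → TARDY
  J6: C=64, d=19 → TARDY
  J7: C=72, d=47 → TARDY
  J8: C=74, d=42 → TARDY
Tardy jobs: J3, J4, J5, J6, J7, J8
Count = 6


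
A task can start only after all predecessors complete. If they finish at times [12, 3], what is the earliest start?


ES = max of all predecessor completion times
Predecessors: [12, 3]
ES = max(12, 3)
= 12


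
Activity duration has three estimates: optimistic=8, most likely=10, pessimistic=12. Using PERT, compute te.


te = (o + 4m + p) / 6
= (8 + 4×10 + 12) / 6
= (8 + 40 + 12) / 6
= 60 / 6
= 10.00


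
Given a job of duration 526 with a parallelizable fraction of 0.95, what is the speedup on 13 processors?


Amdahl's law: T_p = T × ((1-p) + p/N)
= 526 × ((1-0.95) + 0.95/13)
= 526 × (0.05 + 0.0731)
= 526 × 0.1231
= 64.74
Speedup = 526/64.74
= 8.12×


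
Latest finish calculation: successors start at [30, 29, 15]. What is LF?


LF = min of all successor start times
Successors start at: [30, 29, 15]
LF = min(30, 29, 15)
= 15


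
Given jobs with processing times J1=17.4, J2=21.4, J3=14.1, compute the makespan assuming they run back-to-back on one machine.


Sequential makespan: sum all processing times
= 17.4 + 21.4 + 14.1
= 52.9 time units


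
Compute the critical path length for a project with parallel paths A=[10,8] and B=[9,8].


Path A: 10 + 8 = 18
Path B: 9 + 8 = 17
Critical path = longest = max(18, 17)
= 18 (Path A)


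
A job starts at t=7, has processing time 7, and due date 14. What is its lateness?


Completion = 7 + 7 = 14
Lateness = C - d = 14 - 14
= 0


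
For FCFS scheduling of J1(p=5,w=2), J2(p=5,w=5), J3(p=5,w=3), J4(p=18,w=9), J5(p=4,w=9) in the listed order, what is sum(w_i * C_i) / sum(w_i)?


Completion times:
  J1: C=5, w×C=2×5=10
  J2: C=10, w×C=5×10=50
  J3: C=15, w×C=3×15=45
  J4: C=33, w×C=9×33=297
  J5: C=37, w×C=9×37=333
Sum w×C = 735
Sum w = 28
Weighted avg = 735/28
= 26.25


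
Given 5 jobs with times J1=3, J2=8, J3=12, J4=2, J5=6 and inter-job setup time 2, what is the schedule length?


Makespan = Σ processing + (n-1) × setup
= (3 + 8 + 12 + 2 + 6) + (5-1)×2
= 31 + 8
= 39 time units


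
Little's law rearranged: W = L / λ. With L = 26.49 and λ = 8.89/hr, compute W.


Little's law: L = λW → W = L / λ
= 26.49 / 8.89
= 2.98 hours


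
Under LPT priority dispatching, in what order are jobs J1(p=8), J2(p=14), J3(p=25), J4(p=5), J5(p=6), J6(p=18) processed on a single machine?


LPT: sort by longest processing time first
  J3: p=25
  J6: p=18
  J2: p=14
  J1: p=8
  J5: p=6
  J4: p=5
Order: J3 → J6 → J2 → J1 → J5 → J4


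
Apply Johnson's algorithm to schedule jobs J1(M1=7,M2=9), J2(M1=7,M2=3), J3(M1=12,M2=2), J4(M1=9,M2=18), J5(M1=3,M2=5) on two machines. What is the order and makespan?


Johnson's rule:
Group 1 (M1≤M2, sort by M1): ['J5', 'J1', 'J4']
Group 2 (M1>M2, sort desc M2): ['J2', 'J3']
Sequence: J5 → J1 → J4 → J2 → J3
Makespan calculation:
  J5: M1 done=3, M2 done=8
  J1: M1 done=10, M2 done=19
  J4: M1 done=19, M2 done=37
  J2: M1 done=26, M2 done=40
  J3: M1 done=38, M2 done=42
= Sequence: J5 → J1 → J4 → J2 → J3, Makespan: 42


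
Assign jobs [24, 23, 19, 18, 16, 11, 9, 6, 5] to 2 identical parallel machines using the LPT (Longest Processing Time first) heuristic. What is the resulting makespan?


Jobs (LPT sorted): [24, 23, 19, 18, 16, 11, 9, 6, 5]
Machines: 2
  J=24 → Machine 1 (load: 0+24=24)
  J=23 → Machine 2 (load: 0+23=23)
  J=19 → Machine 2 (load: 23+19=42)
  J=18 → Machine 1 (load: 24+18=42)
  J=16 → Machine 1 (load: 42+16=58)
  J=11 → Machine 2 (load: 42+11=53)
  J=9 → Machine 2 (load: 53+9=62)
  J=6 → Machine 1 (load: 58+6=64)
  J=5 → Machine 2 (load: 62+5=67)
Machine loads: [64, 67]
Makespan = max = 67 time units


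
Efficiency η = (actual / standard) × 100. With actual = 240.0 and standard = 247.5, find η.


Efficiency = (actual / standard) × 100
= (240.0 / 247.5) × 100
= 97.0%


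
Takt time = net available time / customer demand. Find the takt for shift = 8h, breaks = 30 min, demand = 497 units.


Available = 8×60 - 30 = 450 min
Takt time = 450 / 497
= 0.91 min/unit


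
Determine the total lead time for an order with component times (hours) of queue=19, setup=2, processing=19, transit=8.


Lead time = queue + setup + processing + transit
= 19 + 2 + 19 + 8
= 48 hours


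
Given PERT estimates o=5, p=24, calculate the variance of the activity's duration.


σ² = ((p - o) / 6)² = (p - o)² / 36
= (24 - 5)² / 36
= 19² / 36
= 361 / 36
= 10.0278


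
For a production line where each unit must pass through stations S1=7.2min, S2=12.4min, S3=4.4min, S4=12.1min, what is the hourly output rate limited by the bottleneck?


Bottleneck = longest station time
Station times: [7.2, 12.4, 4.4, 12.1]
Max = 12.4 min
Rate = 60 / 12.4
= 4.84 units/hour (bottleneck: 12.4min)


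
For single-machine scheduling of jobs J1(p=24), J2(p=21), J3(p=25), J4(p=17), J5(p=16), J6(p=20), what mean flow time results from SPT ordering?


SPT order: J5 → J4 → J6 → J2 → J1 → J3
Completion times:
  J5: C=16
  J4: C=33
  J6: C=53
  J2: C=74
  J1: C=98
  J3: C=123
Sum = 397, n = 6
Mean flow = 397/6
= 66.17


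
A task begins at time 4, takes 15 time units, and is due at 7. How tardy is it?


Completion = start + processing = 4 + 15 = 19
Tardiness = max(0, C - d) = max(0, 19 - 7)
= max(0, 12)
= 12


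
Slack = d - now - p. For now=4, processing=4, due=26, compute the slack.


Slack = due - current_time - processing
= 26 - 4 - 4
= 18


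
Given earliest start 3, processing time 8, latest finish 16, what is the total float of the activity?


EF = ES + duration = 3 + 8 = 11
LS = LF - duration = 16 - 8 = 8
Total Float = LF - EF = 16 - 11
(or LS - ES = 8 - 3)
= 5


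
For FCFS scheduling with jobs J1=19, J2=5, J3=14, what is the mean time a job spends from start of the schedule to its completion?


Completion times:
  J1: completes at 19
  J2: completes at 24
  J3: completes at 38
Sum = 81
Average = 81/3
= 27.00


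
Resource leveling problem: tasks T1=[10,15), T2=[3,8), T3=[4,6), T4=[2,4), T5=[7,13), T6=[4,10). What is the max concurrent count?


Check each time point for overlaps:
  t=4: 3 tasks active (T2, T3, T6)
Max concurrent = 3


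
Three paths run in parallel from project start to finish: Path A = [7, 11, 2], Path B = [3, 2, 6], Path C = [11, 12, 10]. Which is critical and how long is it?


Path A: 7 + 11 + 2 = 20
Path B: 3 + 2 + 6 = 11
Path C: 11 + 12 + 10 = 33
Critical path = longest = max(20, 11, 33)
= 33 (Path C)


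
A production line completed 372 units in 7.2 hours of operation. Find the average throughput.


Throughput = units / time
= 372 / 7.2
= 51.7 units/hour


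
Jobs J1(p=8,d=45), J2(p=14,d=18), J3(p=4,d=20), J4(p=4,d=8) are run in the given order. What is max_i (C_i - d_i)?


Lateness per job (L = C - d):
  J1: C=8, d=45, L=-37
  J2: C=22, d=18, L=4
  J3: C=26, d=20, L=6
  J4: C=30, d=8, L=22
Lmax = max(-37, 4, 6, 22)
= 22


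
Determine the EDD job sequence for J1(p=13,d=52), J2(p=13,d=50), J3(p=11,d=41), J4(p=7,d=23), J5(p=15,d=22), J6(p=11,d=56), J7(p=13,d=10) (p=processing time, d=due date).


EDD: sort by earliest due date
  J7: d=10, p=13
  J5: d=22, p=15
  J4: d=23, p=7
  J3: d=41, p=11
  J2: d=50, p=13
  J1: d=52, p=13
  J6: d=56, p=11
Order: J7 → J5 → J4 → J3 → J2 → J1 → J6


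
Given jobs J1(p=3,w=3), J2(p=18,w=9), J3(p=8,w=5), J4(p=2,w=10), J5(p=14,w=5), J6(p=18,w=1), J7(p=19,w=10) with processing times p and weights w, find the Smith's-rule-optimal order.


WSPT (Smith's rule): sort by p/w ascending
  J4: p/w = 2/10 = 0.200
  J1: p/w = 3/3 = 1.000
  J3: p/w = 8/5 = 1.600
  J7: p/w = 19/10 = 1.900
  J2: p/w = 18/9 = 2.000
  J5: p/w = 14/5 = 2.800
  J6: p/w = 18/1 = 18.000
Order: J4 → J1 → J3 → J7 → J2 → J5 → J6


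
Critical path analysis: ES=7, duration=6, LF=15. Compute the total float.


EF = ES + duration = 7 + 6 = 13
LS = LF - duration = 15 - 6 = 9
Total Float = LF - EF = 15 - 13
(or LS - ES = 9 - 7)
= 2


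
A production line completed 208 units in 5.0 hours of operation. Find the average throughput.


Throughput = units / time
= 208 / 5.0
= 41.6 units/hour


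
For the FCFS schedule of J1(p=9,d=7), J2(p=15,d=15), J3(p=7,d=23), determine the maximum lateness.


Lateness per job (L = C - d):
  J1: C=9, d=7, L=2
  J2: C=24, d=15, L=9
  J3: C=31, d=23, L=8
Lmax = max(2, 9, 8)
= 9


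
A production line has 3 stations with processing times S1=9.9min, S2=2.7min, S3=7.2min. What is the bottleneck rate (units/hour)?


Bottleneck = longest station time
Station times: [9.9, 2.7, 7.2]
Max = 9.9 min
Rate = 60 / 9.9
= 6.06 units/hour (bottleneck: 9.9min)


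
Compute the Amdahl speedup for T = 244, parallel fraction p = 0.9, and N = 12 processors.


Amdahl's law: T_p = T × ((1-p) + p/N)
= 244 × ((1-0.9) + 0.9/12)
= 244 × (0.10 + 0.0750)
= 244 × 0.1750
= 42.70
Speedup = 244/42.70
= 5.71×


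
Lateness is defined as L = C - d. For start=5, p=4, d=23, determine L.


Completion = 5 + 4 = 9
Lateness = C - d = 9 - 23
= -14


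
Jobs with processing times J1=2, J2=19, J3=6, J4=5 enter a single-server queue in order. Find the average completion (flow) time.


Completion times:
  J1: completes at 2
  J2: completes at 21
  J3: completes at 27
  J4: completes at 32
Sum = 82
Average = 82/4
= 20.50


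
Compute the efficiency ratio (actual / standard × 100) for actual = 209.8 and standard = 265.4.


Efficiency = (actual / standard) × 100
= (209.8 / 265.4) × 100
= 79.1%


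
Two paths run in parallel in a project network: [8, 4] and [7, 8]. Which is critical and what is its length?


Path A: 8 + 4 = 12
Path B: 7 + 8 = 15
Critical path = longest = max(12, 15)
= 15 (Path B)


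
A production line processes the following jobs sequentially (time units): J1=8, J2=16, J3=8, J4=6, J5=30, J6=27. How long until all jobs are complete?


Sequential makespan: sum all processing times
= 8 + 16 + 8 + 6 + 30 + 27
= 95 time units


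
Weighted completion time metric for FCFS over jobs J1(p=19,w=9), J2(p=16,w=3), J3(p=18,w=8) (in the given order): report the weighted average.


Completion times:
  J1: C=19, w×C=9×19=171
  J2: C=35, w×C=3×35=105
  J3: C=53, w×C=8×53=424
Sum w×C = 700
Sum w = 20
Weighted avg = 700/20
= 35.00


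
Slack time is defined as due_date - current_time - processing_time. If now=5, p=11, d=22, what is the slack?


Slack = due - current_time - processing
= 22 - 5 - 11
= 6


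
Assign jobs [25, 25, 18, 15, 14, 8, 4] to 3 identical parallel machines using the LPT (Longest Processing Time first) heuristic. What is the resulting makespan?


Jobs (LPT sorted): [25, 25, 18, 15, 14, 8, 4]
Machines: 3
  J=25 → Machine 1 (load: 0+25=25)
  J=25 → Machine 2 (load: 0+25=25)
  J=18 → Machine 3 (load: 0+18=18)
  J=15 → Machine 3 (load: 18+15=33)
  J=14 → Machine 1 (load: 25+14=39)
  J=8 → Machine 2 (load: 25+8=33)
  J=4 → Machine 2 (load: 33+4=37)
Machine loads: [39, 37, 33]
Makespan = max = 39 time units


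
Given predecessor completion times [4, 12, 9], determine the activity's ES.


ES = max of all predecessor completion times
Predecessors: [4, 12, 9]
ES = max(4, 12, 9)
= 12


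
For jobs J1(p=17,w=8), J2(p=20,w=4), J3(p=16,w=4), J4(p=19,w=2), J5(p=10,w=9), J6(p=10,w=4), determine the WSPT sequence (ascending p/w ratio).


WSPT (Smith's rule): sort by p/w ascending
  J5: p/w = 10/9 = 1.111
  J1: p/w = 17/8 = 2.125
  J6: p/w = 10/4 = 2.500
  J3: p/w = 16/4 = 4.000
  J2: p/w = 20/4 = 5.000
  J4: p/w = 19/2 = 9.500
Order: J5 → J1 → J6 → J3 → J2 → J4


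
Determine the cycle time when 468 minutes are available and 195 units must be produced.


Cycle time = available time / demand
= 468 / 195
= 2.40 min/unit


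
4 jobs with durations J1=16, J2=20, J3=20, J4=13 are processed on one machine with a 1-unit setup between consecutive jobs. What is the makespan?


Makespan = Σ processing + (n-1) × setup
= (16 + 20 + 20 + 13) + (4-1)×1
= 69 + 3
= 72 time units


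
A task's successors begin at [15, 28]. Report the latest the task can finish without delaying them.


LF = min of all successor start times
Successors start at: [15, 28]
LF = min(15, 28)
= 15


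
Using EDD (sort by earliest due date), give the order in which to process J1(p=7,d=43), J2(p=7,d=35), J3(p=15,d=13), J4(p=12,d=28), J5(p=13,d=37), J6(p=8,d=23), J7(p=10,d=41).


EDD: sort by earliest due date
  J3: d=13, p=15
  J6: d=23, p=8
  J4: d=28, p=12
  J2: d=35, p=7
  J5: d=37, p=13
  J7: d=41, p=10
  J1: d=43, p=7
Order: J3 → J6 → J4 → J2 → J5 → J7 → J1


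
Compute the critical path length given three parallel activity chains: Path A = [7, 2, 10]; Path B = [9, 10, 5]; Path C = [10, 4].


Path A: 7 + 2 + 10 = 19
Path B: 9 + 10 + 5 = 24
Path C: 10 + 4 = 14
Critical path = longest = max(19, 24, 14)
= 24 (Path B)


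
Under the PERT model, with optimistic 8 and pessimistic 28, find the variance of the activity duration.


σ² = ((p - o) / 6)² = (p - o)² / 36
= (28 - 8)² / 36
= 20² / 36
= 400 / 36
= 11.1111


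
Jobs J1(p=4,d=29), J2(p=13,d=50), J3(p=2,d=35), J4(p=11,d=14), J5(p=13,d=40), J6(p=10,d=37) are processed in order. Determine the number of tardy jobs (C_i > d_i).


Completion vs due date:
  J1: C=4, d=29 → on time
  J2: C=17, d=50 → on time
  J3: C=19, d=35 → on time
  J4: C=30, d=14 → TARDY
  J5: C=43, d=40 → TARDY
  J6: C=53, d=37 → TARDY
Tardy jobs: J4, J5, J6
Count = 3


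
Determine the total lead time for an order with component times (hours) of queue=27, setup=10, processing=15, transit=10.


Lead time = queue + setup + processing + transit
= 27 + 10 + 15 + 10
= 62 hours


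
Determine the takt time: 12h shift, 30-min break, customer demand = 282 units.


Available = 12×60 - 30 = 690 min
Takt time = 690 / 282
= 2.45 min/unit


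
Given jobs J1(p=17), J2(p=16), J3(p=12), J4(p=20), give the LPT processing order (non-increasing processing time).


LPT: sort by longest processing time first
  J4: p=20
  J1: p=17
  J2: p=16
  J3: p=12
Order: J4 → J1 → J2 → J3


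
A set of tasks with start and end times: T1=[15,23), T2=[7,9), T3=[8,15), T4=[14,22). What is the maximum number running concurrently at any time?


Check each time point for overlaps:
  t=8: 2 tasks active (T2, T3)
Max concurrent = 2


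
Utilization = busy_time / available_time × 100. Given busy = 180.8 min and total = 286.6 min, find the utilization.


Utilization = busy / total × 100
= 180.8 / 286.6 × 100
= 63.1%


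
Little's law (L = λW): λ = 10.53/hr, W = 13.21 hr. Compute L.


Little's law: L = λ × W
= 10.53 × 13.21
= 139.10


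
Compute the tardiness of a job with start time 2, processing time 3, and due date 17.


Completion = start + processing = 2 + 3 = 5
Tardiness = max(0, C - d) = max(0, 5 - 17)
= max(0, -12)
= 0


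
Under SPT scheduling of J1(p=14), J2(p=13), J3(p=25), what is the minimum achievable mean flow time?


SPT order: J2 → J1 → J3
Completion times:
  J2: C=13
  J1: C=27
  J3: C=52
Sum = 92, n = 3
Mean flow = 92/3
= 30.67


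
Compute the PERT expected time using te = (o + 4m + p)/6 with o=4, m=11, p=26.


te = (o + 4m + p) / 6
= (4 + 4×11 + 26) / 6
= (4 + 44 + 26) / 6
= 74 / 6
= 12.33


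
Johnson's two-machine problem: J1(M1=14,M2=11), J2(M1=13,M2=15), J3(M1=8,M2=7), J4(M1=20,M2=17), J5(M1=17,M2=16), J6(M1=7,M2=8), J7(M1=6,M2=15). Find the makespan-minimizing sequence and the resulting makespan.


Johnson's rule:
Group 1 (M1≤M2, sort by M1): ['J7', 'J6', 'J2']
Group 2 (M1>M2, sort desc M2): ['J4', 'J5', 'J1', 'J3']
Sequence: J7 → J6 → J2 → J4 → J5 → J1 → J3
Makespan calculation:
  J7: M1 done=6, M2 done=21
  J6: M1 done=13, M2 done=29
  J2: M1 done=26, M2 done=44
  J4: M1 done=46, M2 done=63
  J5: M1 done=63, M2 done=79
  J1: M1 done=77, M2 done=90
  J3: M1 done=85, M2 done=97
= Sequence: J7 → J6 → J2 → J4 → J5 → J1 → J3, Makespan: 97


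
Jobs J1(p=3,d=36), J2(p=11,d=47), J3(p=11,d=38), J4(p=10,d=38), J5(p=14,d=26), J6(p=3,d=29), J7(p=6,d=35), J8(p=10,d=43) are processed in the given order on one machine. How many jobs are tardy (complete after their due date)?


Completion vs due date:
  J1: C=3, d=36 → on time
  J2: C=14, d=47 → on time
  J3: C=25, d=38 → on time
  J4: C=35, d=38 → on time
  J5: C=49, d=26 → TARDY
  J6: C=52, d=29 → TARDY
  J7: C=58, d=35 → TARDY
  J8: C=68, d=43 → TARDY
Tardy jobs: J5, J6, J7, J8
Count = 4


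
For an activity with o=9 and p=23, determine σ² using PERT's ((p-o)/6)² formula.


σ² = ((p - o) / 6)² = (p - o)² / 36
= (23 - 9)² / 36
= 14² / 36
= 196 / 36
= 5.4444


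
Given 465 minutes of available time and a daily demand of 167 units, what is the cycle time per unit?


Cycle time = available time / demand
= 465 / 167
= 2.78 min/unit


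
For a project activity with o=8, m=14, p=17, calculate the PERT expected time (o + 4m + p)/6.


te = (o + 4m + p) / 6
= (8 + 4×14 + 17) / 6
= (8 + 56 + 17) / 6
= 81 / 6
= 13.50


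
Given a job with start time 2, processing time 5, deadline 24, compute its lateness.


Completion = 2 + 5 = 7
Lateness = C - d = 7 - 24
= -17


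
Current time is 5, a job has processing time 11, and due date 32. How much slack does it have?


Slack = due - current_time - processing
= 32 - 5 - 11
= 16


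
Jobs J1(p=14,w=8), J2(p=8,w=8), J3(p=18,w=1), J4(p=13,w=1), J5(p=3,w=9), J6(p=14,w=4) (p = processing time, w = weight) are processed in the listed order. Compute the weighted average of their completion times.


Completion times:
  J1: C=14, w×C=8×14=112
  J2: C=22, w×C=8×22=176
  J3: C=40, w×C=1×40=40
  J4: C=53, w×C=1×53=53
  J5: C=56, w×C=9×56=504
  J6: C=70, w×C=4×70=280
Sum w×C = 1165
Sum w = 31
Weighted avg = 1165/31
= 37.58


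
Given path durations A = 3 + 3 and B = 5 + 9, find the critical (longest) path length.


Path A: 3 + 3 = 6
Path B: 5 + 9 = 14
Critical path = longest = max(6, 14)
= 14 (Path B)


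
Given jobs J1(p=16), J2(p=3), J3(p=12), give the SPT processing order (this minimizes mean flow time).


SPT: sort by shortest processing time
  J2: p=3
  J3: p=12
  J1: p=16
Order: J2 → J3 → J1


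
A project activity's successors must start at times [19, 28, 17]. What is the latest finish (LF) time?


LF = min of all successor start times
Successors start at: [19, 28, 17]
LF = min(19, 28, 17)
= 17


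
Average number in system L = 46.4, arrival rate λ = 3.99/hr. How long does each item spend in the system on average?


Little's law: L = λW → W = L / λ
= 46.4 / 3.99
= 11.63 hours


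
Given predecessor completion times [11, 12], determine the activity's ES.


ES = max of all predecessor completion times
Predecessors: [11, 12]
ES = max(11, 12)
= 12


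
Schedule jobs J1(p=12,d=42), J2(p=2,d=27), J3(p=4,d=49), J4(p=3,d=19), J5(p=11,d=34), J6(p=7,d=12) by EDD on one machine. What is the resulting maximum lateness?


EDD order: J6 → J4 → J2 → J5 → J1 → J3
Completion and lateness:
  J6: C=7, d=12, L=7-12=-5
  J4: C=10, d=19, L=10-19=-9
  J2: C=12, d=27, L=12-27=-15
  J5: C=23, d=34, L=23-34=-11
  J1: C=35, d=42, L=35-42=-7
  J3: C=39, d=49, L=39-49=-10
Lmax = max(-5, -9, -15, -11, -7, -10)
= -5


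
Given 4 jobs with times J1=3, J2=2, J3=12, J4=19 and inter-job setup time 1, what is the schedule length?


Makespan = Σ processing + (n-1) × setup
= (3 + 2 + 12 + 19) + (4-1)×1
= 36 + 3
= 39 time units


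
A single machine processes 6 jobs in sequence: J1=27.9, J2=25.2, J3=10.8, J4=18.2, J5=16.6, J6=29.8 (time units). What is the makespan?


Sequential makespan: sum all processing times
= 27.9 + 25.2 + 10.8 + 18.2 + 16.6 + 29.8
= 128.5 time units


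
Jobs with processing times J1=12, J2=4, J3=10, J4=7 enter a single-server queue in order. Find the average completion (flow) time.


Completion times:
  J1: completes at 12
  J2: completes at 16
  J3: completes at 26
  J4: completes at 33
Sum = 87
Average = 87/4
= 21.75


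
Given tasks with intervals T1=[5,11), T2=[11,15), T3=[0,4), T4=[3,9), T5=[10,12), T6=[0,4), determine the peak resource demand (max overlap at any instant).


Check each time point for overlaps:
  t=3: 3 tasks active (T3, T4, T6)
Max concurrent = 3


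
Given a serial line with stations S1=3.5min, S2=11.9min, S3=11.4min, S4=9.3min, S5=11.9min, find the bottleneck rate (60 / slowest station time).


Bottleneck = longest station time
Station times: [3.5, 11.9, 11.4, 9.3, 11.9]
Max = 11.9 min
Rate = 60 / 11.9
= 5.04 units/hour (bottleneck: 11.9min)


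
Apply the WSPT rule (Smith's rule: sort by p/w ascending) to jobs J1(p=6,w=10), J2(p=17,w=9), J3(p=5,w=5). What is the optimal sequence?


WSPT (Smith's rule): sort by p/w ascending
  J1: p/w = 6/10 = 0.600
  J3: p/w = 5/5 = 1.000
  J2: p/w = 17/9 = 1.889
Order: J1 → J3 → J2


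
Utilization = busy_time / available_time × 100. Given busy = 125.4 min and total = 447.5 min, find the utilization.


Utilization = busy / total × 100
= 125.4 / 447.5 × 100
= 28.0%


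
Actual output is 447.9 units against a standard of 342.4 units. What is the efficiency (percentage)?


Efficiency = (actual / standard) × 100
= (447.9 / 342.4) × 100
= 130.8%


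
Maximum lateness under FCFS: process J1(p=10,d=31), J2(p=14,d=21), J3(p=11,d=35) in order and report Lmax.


Lateness per job (L = C - d):
  J1: C=10, d=31, L=-21
  J2: C=24, d=21, L=3
  J3: C=35, d=35, L=0
Lmax = max(-21, 3, 0)
= 3


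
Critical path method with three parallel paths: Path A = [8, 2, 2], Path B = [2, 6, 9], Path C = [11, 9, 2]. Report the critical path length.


Path A: 8 + 2 + 2 = 12
Path B: 2 + 6 + 9 = 17
Path C: 11 + 9 + 2 = 22
Critical path = longest = max(12, 17, 22)
= 22 (Path C)


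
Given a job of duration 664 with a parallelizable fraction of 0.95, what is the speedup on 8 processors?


Amdahl's law: T_p = T × ((1-p) + p/N)
= 664 × ((1-0.95) + 0.95/8)
= 664 × (0.05 + 0.1187)
= 664 × 0.1688
= 112.05
Speedup = 664/112.05
= 5.93×


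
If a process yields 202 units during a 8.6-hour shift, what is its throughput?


Throughput = units / time
= 202 / 8.6
= 23.5 units/hour


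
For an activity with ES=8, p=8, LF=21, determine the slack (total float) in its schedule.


EF = ES + duration = 8 + 8 = 16
LS = LF - duration = 21 - 8 = 13
Total Float = LF - EF = 21 - 16
(or LS - ES = 13 - 8)
= 5


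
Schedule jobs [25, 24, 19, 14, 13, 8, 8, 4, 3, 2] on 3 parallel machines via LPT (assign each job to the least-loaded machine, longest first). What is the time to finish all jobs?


Jobs (LPT sorted): [25, 24, 19, 14, 13, 8, 8, 4, 3, 2]
Machines: 3
  J=25 → Machine 1 (load: 0+25=25)
  J=24 → Machine 2 (load: 0+24=24)
  J=19 → Machine 3 (load: 0+19=19)
  J=14 → Machine 3 (load: 19+14=33)
  J=13 → Machine 2 (load: 24+13=37)
  J=8 → Machine 1 (load: 25+8=33)
  J=8 → Machine 1 (load: 33+8=41)
  J=4 → Machine 3 (load: 33+4=37)
  J=3 → Machine 2 (load: 37+3=40)
  J=2 → Machine 3 (load: 37+2=39)
Machine loads: [41, 40, 39]
Makespan = max = 41 time units


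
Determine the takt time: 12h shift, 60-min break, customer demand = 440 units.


Available = 12×60 - 60 = 660 min
Takt time = 660 / 440
= 1.50 min/unit


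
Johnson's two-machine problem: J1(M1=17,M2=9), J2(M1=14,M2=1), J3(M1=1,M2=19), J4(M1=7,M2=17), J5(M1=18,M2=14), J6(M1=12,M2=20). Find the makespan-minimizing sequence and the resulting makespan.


Johnson's rule:
Group 1 (M1≤M2, sort by M1): ['J3', 'J4', 'J6']
Group 2 (M1>M2, sort desc M2): ['J5', 'J1', 'J2']
Sequence: J3 → J4 → J6 → J5 → J1 → J2
Makespan calculation:
  J3: M1 done=1, M2 done=20
  J4: M1 done=8, M2 done=37
  J6: M1 done=20, M2 done=57
  J5: M1 done=38, M2 done=71
  J1: M1 done=55, M2 done=80
  J2: M1 done=69, M2 done=81
= Sequence: J3 → J4 → J6 → J5 → J1 → J2, Makespan: 81


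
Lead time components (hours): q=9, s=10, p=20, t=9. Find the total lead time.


Lead time = queue + setup + processing + transit
= 9 + 10 + 20 + 9
= 48 hours


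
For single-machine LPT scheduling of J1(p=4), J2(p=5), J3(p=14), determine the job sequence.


LPT: sort by longest processing time first
  J3: p=14
  J2: p=5
  J1: p=4
Order: J3 → J2 → J1


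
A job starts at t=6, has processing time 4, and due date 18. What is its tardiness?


Completion = start + processing = 6 + 4 = 10
Tardiness = max(0, C - d) = max(0, 10 - 18)
= max(0, -8)
= 0


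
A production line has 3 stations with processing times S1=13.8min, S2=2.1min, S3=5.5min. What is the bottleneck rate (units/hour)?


Bottleneck = longest station time
Station times: [13.8, 2.1, 5.5]
Max = 13.8 min
Rate = 60 / 13.8
= 4.35 units/hour (bottleneck: 13.8min)


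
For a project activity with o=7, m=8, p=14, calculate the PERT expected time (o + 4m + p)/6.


te = (o + 4m + p) / 6
= (7 + 4×8 + 14) / 6
= (7 + 32 + 14) / 6
= 53 / 6
= 8.83


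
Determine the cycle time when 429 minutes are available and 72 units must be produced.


Cycle time = available time / demand
= 429 / 72
= 5.96 min/unit


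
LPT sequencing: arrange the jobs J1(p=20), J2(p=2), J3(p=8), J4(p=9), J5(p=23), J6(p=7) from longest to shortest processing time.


LPT: sort by longest processing time first
  J5: p=23
  J1: p=20
  J4: p=9
  J3: p=8
  J6: p=7
  J2: p=2
Order: J5 → J1 → J4 → J3 → J6 → J2


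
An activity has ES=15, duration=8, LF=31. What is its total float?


EF = ES + duration = 15 + 8 = 23
LS = LF - duration = 31 - 8 = 23
Total Float = LF - EF = 31 - 23
(or LS - ES = 23 - 15)
= 8


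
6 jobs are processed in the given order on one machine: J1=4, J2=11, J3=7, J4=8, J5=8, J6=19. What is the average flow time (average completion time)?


Completion times:
  J1: completes at 4
  J2: completes at 15
  J3: completes at 22
  J4: completes at 30
  J5: completes at 38
  J6: completes at 57
Sum = 166
Average = 166/6
= 27.67


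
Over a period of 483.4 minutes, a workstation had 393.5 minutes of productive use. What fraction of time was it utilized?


Utilization = busy / total × 100
= 393.5 / 483.4 × 100
= 81.4%


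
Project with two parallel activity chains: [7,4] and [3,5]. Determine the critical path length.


Path A: 7 + 4 = 11
Path B: 3 + 5 = 8
Critical path = longest = max(11, 8)
= 11 (Path A)


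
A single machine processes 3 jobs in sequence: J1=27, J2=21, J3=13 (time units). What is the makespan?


Sequential makespan: sum all processing times
= 27 + 21 + 13
= 61 time units


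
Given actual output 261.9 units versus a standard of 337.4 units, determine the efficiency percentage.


Efficiency = (actual / standard) × 100
= (261.9 / 337.4) × 100
= 77.6%


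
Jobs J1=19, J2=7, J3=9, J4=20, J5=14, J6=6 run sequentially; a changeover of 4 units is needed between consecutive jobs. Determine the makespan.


Makespan = Σ processing + (n-1) × setup
= (19 + 7 + 9 + 20 + 14 + 6) + (6-1)×4
= 75 + 20
= 95 time units


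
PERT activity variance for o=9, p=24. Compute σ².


σ² = ((p - o) / 6)² = (p - o)² / 36
= (24 - 9)² / 36
= 15² / 36
= 225 / 36
= 6.2500


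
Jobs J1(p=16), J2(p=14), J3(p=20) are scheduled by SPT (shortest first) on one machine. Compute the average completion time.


SPT order: J2 → J1 → J3
Completion times:
  J2: C=14
  J1: C=30
  J3: C=50
Sum = 94, n = 3
Mean flow = 94/3
= 31.33


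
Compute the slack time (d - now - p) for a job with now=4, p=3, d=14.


Slack = due - current_time - processing
= 14 - 4 - 3
= 7


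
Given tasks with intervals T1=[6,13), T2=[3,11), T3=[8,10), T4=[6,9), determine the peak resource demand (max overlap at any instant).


Check each time point for overlaps:
  t=8: 4 tasks active (T1, T2, T3, T4)
Max concurrent = 4


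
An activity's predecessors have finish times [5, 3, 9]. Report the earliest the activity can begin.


ES = max of all predecessor completion times
Predecessors: [5, 3, 9]
ES = max(5, 3, 9)
= 9


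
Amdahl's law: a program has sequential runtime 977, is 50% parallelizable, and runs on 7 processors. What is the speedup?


Amdahl's law: T_p = T × ((1-p) + p/N)
= 977 × ((1-0.5) + 0.5/7)
= 977 × (0.50 + 0.0714)
= 977 × 0.5714
= 558.29
Speedup = 977/558.29
= 1.75×


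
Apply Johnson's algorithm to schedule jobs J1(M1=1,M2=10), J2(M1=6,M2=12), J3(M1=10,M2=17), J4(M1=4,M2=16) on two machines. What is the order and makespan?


Johnson's rule:
Group 1 (M1≤M2, sort by M1): ['J1', 'J4', 'J2', 'J3']
Group 2 (M1>M2, sort desc M2): []
Sequence: J1 → J4 → J2 → J3
Makespan calculation:
  J1: M1 done=1, M2 done=11
  J4: M1 done=5, M2 done=27
  J2: M1 done=11, M2 done=39
  J3: M1 done=21, M2 done=56
= Sequence: J1 → J4 → J2 → J3, Makespan: 56


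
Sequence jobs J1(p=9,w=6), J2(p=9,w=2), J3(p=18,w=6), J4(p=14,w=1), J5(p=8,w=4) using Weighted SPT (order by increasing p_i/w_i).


WSPT (Smith's rule): sort by p/w ascending
  J1: p/w = 9/6 = 1.500
  J5: p/w = 8/4 = 2.000
  J3: p/w = 18/6 = 3.000
  J2: p/w = 9/2 = 4.500
  J4: p/w = 14/1 = 14.000
Order: J1 → J5 → J3 → J2 → J4


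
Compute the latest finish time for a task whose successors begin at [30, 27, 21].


LF = min of all successor start times
Successors start at: [30, 27, 21]
LF = min(30, 27, 21)
= 21


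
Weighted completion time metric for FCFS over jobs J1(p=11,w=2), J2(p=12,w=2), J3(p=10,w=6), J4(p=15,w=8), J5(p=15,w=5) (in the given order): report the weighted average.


Completion times:
  J1: C=11, w×C=2×11=22
  J2: C=23, w×C=2×23=46
  J3: C=33, w×C=6×33=198
  J4: C=48, w×C=8×48=384
  J5: C=63, w×C=5×63=315
Sum w×C = 965
Sum w = 23
Weighted avg = 965/23
= 41.96


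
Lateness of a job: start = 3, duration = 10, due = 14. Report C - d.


Completion = 3 + 10 = 13
Lateness = C - d = 13 - 14
= -1


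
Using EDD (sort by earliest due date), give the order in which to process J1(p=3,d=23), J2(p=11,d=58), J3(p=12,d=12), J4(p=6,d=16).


EDD: sort by earliest due date
  J3: d=12, p=12
  J4: d=16, p=6
  J1: d=23, p=3
  J2: d=58, p=11
Order: J3 → J4 → J1 → J2


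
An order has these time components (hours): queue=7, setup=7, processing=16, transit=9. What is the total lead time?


Lead time = queue + setup + processing + transit
= 7 + 7 + 16 + 9
= 39 hours


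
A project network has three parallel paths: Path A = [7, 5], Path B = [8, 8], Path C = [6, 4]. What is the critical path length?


Path A: 7 + 5 = 12
Path B: 8 + 8 = 16
Path C: 6 + 4 = 10
Critical path = longest = max(12, 16, 10)
= 16 (Path B)


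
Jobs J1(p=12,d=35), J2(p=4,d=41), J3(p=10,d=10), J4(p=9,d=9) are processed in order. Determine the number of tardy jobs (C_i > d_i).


Completion vs due date:
  J1: C=12, d=35 → on time
  J2: C=16, d=41 → on time
  J3: C=26, d=10 → TARDY
  J4: C=35, d=9 → TARDY
Tardy jobs: J3, J4
Count = 2


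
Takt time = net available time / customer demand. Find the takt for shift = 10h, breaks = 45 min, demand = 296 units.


Available = 10×60 - 45 = 555 min
Takt time = 555 / 296
= 1.88 min/unit


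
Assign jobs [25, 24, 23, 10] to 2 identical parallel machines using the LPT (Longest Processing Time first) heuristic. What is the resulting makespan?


Jobs (LPT sorted): [25, 24, 23, 10]
Machines: 2
  J=25 → Machine 1 (load: 0+25=25)
  J=24 → Machine 2 (load: 0+24=24)
  J=23 → Machine 2 (load: 24+23=47)
  J=10 → Machine 1 (load: 25+10=35)
Machine loads: [35, 47]
Makespan = max = 47 time units


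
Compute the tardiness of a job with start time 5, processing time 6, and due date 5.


Completion = start + processing = 5 + 6 = 11
Tardiness = max(0, C - d) = max(0, 11 - 5)
= max(0, 6)
= 6


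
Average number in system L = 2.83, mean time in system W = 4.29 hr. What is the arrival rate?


Little's law: L = λW → λ = L / W
= 2.83 / 4.29
= 0.66 per hour


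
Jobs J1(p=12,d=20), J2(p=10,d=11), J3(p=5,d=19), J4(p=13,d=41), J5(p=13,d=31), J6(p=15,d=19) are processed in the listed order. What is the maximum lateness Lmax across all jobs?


Lateness per job (L = C - d):
  J1: C=12, d=20, L=-8
  J2: C=22, d=11, L=11
  J3: C=27, d=19, L=8
  J4: C=40, d=41, L=-1
  J5: C=53, d=31, L=22
  J6: C=68, d=19, L=49
Lmax = max(-8, 11, 8, -1, 22, 49)
= 49


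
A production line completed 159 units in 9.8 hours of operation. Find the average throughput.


Throughput = units / time
= 159 / 9.8
= 16.2 units/hour


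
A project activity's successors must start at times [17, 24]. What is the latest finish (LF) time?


LF = min of all successor start times
Successors start at: [17, 24]
LF = min(17, 24)
= 17


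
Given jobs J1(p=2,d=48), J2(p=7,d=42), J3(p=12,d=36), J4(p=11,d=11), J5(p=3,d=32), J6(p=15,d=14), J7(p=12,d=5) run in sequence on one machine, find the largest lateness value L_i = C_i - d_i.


Lateness per job (L = C - d):
  J1: C=2, d=48, L=-46
  J2: C=9, d=42, L=-33
  J3: C=21, d=36, L=-15
  J4: C=32, d=11, L=21
  J5: C=35, d=32, L=3
  J6: C=50, d=14, L=36
  J7: C=62, d=5, L=57
Lmax = max(-46, -33, -15, 21, 3, 36, 57)
= 57
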